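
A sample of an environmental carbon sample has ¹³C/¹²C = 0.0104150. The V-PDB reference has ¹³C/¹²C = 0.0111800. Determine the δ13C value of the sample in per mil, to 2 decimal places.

δ13C = (R_sample / R_standard − 1) × 1000
R_sample / R_standard = 0.0104150 / 0.0111800 = 0.931574
δ13C = (0.931574 − 1) × 1000 = -68.426 per mil

-68.43 per mil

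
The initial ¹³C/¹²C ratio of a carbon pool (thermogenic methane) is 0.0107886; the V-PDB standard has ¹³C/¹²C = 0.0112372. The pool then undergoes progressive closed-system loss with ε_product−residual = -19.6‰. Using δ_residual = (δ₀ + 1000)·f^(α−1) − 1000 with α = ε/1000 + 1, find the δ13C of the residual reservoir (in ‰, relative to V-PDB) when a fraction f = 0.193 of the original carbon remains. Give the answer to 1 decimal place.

δ₀ = (0.0107886/0.0112372 − 1)×1000 = (0.960079 − 1)×1000 = -39.921‰
α − 1 = ε/1000 = -0.0196
f^(α−1) = 0.193^(-0.0196) = 1.032769
δ_res = (-39.921 + 1000) × 1.032769 − 1000 = 991.540 − 1000 = -8.46‰

-8.5‰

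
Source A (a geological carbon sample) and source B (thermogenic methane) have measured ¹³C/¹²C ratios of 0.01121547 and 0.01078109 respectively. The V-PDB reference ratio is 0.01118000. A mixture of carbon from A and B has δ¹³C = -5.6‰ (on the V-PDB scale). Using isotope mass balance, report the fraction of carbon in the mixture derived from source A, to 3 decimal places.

δ_A = (0.01121547/0.01118000 − 1)×1000 = (1.003173 − 1)×1000 = 3.173‰
δ_B = (0.01078109/0.01118000 − 1)×1000 = (0.964319 − 1)×1000 = -35.681‰
f_A = (δ_mix − δ_B)/(δ_A − δ_B) = (-5.6 − (-35.681))/(3.173 − (-35.681))
f_A = 30.081 / 38.853 = 0.7742

0.774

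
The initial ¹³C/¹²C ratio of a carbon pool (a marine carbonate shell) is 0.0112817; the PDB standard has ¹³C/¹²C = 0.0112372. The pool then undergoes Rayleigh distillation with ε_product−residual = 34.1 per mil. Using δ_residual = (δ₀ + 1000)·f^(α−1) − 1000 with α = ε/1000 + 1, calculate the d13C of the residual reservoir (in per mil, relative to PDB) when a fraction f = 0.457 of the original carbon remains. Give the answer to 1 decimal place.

-22.5 per mil

δ₀ = (0.0112817/0.0112372 − 1)×1000 = (1.003960 − 1)×1000 = 3.960 per mil
α − 1 = ε/1000 = 0.0341
f^(α−1) = 0.457^(0.0341) = 0.973651
δ_res = (3.960 + 1000) × 0.973651 − 1000 = 977.506 − 1000 = -22.49 per mil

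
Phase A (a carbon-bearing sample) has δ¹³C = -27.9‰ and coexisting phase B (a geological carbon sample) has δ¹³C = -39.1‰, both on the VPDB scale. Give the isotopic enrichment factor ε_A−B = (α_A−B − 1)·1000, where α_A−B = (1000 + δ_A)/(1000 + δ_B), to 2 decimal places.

α_A−B = (1000 + -27.9) / (1000 + -39.1) = 972.1 / 960.9 = 1.011656
ε_A−B = (1.011656 − 1) × 1000 = 11.656‰
(The approximation ε ≈ δ_A − δ_B would give 11.2‰.)

11.66‰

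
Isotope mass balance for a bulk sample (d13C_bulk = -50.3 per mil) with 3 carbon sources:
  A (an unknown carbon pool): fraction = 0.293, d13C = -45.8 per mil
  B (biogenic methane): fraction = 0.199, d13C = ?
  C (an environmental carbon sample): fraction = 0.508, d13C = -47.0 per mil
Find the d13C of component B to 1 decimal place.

-65.3 per mil

Isotope mass balance: δ_bulk = Σ fᵢ·δᵢ.
-50.3 = 0.293×(-45.8) + 0.199×δ_B + 0.508×(-47.0)
0.199·δ_B = -50.3 − (-37.295) = -13.005
δ_B = -13.005 / 0.199 = -65.35 per mil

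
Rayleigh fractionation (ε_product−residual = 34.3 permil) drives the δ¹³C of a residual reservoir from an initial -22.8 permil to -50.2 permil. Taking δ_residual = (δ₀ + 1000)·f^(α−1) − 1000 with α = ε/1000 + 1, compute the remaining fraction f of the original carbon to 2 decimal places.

0.44

α − 1 = ε/1000 = 0.0343
(δ_res + 1000)/(δ₀ + 1000) = (-50.2 + 1000)/(-22.8 + 1000) = 949.8/977.2 = 0.971961
f = 0.971961^(1/0.0343) = exp(ln(0.971961)/0.0343) = exp(-0.02844/0.0343)
f = exp(-0.8292) = 0.4364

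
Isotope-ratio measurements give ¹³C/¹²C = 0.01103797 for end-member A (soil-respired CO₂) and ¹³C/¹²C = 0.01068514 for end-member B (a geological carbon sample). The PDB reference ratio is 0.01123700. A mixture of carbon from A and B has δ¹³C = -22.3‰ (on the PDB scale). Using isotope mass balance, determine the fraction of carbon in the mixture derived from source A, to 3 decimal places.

δ_A = (0.01103797/0.01123700 − 1)×1000 = (0.982288 − 1)×1000 = -17.712‰
δ_B = (0.01068514/0.01123700 − 1)×1000 = (0.950889 − 1)×1000 = -49.111‰
f_A = (δ_mix − δ_B)/(δ_A − δ_B) = (-22.3 − (-49.111))/(-17.712 − (-49.111))
f_A = 26.811 / 31.399 = 0.8539

0.854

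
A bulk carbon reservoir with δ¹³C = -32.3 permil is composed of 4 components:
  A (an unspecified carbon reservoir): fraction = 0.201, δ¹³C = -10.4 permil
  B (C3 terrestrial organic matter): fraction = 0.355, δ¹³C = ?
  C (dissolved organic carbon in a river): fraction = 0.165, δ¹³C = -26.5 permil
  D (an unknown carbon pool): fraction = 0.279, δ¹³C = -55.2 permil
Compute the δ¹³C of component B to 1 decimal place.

-29.4 permil

Isotope mass balance: δ_bulk = Σ fᵢ·δᵢ.
-32.3 = 0.201×(-10.4) + 0.355×δ_B + 0.165×(-26.5) + 0.279×(-55.2)
0.355·δ_B = -32.3 − (-21.864) = -10.436
δ_B = -10.436 / 0.355 = -29.40 permil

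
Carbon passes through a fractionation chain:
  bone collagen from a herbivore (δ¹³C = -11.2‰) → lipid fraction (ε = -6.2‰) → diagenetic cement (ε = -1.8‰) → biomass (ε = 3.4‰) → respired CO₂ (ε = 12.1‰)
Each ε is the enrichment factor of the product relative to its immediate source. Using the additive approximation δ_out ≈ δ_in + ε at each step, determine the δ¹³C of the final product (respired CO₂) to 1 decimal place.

-3.7‰

step 1: δ ≈ -11.2 + (-6.2) = -17.4‰
step 2: δ ≈ -17.4 + (-1.8) = -19.2‰
step 3: δ ≈ -19.2 + (3.4) = -15.8‰
step 4: δ ≈ -15.8 + (12.1) = -3.7‰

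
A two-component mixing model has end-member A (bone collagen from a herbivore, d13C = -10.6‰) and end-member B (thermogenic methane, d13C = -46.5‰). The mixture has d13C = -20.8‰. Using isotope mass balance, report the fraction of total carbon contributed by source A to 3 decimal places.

δ_mix = f_A·δ_A + (1 − f_A)·δ_B  ⇒  f_A = (δ_mix − δ_B)/(δ_A − δ_B)
f_A = (-20.8 − (-46.5)) / (-10.6 − (-46.5))
f_A = 25.7 / 35.9 = 0.7159

0.716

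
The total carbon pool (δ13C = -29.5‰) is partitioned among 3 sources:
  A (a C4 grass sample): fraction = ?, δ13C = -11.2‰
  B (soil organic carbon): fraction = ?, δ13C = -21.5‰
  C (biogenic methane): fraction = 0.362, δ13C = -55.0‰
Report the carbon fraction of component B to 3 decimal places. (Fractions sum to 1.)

0.237

Let f_B and f_A be the unknown fractions; fractions sum to 1 so f_B + f_A = 0.638.
Mass balance: Σ fᵢ·δᵢ = δ_bulk ⇒ f_B·(-21.5) + f_A·(-11.2) = -29.5 − (-19.910) = -9.590
Substitute f_A = 0.638 − f_B:
f_B·(-21.5 − -11.2) = -9.590 − 0.638×(-11.2) = -2.444
f_B = -2.444 / -10.3 = 0.2373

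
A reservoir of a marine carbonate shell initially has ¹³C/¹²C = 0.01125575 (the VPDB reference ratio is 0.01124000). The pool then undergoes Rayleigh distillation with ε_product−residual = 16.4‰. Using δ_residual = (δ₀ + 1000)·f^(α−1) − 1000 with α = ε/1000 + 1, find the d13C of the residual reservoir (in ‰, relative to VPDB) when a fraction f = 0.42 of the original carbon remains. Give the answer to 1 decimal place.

-12.7‰

δ₀ = (0.01125575/0.01124000 − 1)×1000 = (1.001401 − 1)×1000 = 1.401‰
α − 1 = ε/1000 = 0.0164
f^(α−1) = 0.42^(0.0164) = 0.985874
δ_res = (1.401 + 1000) × 0.985874 − 1000 = 987.255 − 1000 = -12.74‰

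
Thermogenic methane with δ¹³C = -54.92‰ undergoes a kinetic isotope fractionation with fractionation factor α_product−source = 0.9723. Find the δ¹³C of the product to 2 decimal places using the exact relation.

δ_product = (δ_source + 1000)·α − 1000
δ_product = (-54.92 + 1000) × 0.9723 − 1000
δ_product = 918.901 − 1000 = -81.099‰

-81.10‰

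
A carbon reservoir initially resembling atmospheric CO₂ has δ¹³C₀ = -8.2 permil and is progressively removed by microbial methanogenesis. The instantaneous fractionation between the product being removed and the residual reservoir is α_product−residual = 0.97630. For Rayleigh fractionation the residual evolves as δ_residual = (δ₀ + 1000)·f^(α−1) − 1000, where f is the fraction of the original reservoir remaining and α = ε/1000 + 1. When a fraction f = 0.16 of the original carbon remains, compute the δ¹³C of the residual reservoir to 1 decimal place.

Rayleigh residual: δ_res = (δ₀ + 1000)·f^(α−1) − 1000
α − 1 = -0.02370
f^(α−1) = 0.16^(-0.02370) = 1.044389
δ_res = (-8.2 + 1000) × 1.044389 − 1000 = 1035.825 − 1000 = 35.83 permil

35.8 permil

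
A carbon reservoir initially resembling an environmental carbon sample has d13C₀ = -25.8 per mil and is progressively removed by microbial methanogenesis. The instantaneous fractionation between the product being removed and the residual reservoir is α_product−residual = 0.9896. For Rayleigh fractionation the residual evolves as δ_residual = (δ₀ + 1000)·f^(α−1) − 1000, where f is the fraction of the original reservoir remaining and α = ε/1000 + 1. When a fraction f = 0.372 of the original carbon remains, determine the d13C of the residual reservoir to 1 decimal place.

-15.7 per mil

Rayleigh residual: δ_res = (δ₀ + 1000)·f^(α−1) − 1000
α − 1 = -0.01040
f^(α−1) = 0.372^(-0.01040) = 1.010337
δ_res = (-25.8 + 1000) × 1.010337 − 1000 = 984.271 − 1000 = -15.73 per mil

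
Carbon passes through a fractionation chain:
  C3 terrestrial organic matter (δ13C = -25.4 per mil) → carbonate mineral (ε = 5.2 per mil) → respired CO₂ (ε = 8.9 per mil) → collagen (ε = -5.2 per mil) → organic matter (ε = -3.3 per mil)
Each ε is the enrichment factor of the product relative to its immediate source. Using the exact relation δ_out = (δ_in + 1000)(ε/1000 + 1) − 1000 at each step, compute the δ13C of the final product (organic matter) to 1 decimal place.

step 1: δ = (-25.40 + 1000)·(5.2/1000 + 1) − 1000 = -20.33 per mil
step 2: δ = (-20.33 + 1000)·(8.9/1000 + 1) − 1000 = -11.61 per mil
step 3: δ = (-11.61 + 1000)·(-5.2/1000 + 1) − 1000 = -16.75 per mil
step 4: δ = (-16.75 + 1000)·(-3.3/1000 + 1) − 1000 = -20.00 per mil

-20.0 per mil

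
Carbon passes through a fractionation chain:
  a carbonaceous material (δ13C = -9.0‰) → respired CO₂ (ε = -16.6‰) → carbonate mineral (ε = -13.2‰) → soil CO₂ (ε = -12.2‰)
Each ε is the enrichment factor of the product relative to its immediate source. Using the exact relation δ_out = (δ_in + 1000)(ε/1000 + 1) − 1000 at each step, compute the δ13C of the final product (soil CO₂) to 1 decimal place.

step 1: δ = (-9.00 + 1000)·(-16.6/1000 + 1) − 1000 = -25.45‰
step 2: δ = (-25.45 + 1000)·(-13.2/1000 + 1) − 1000 = -38.31‰
step 3: δ = (-38.31 + 1000)·(-12.2/1000 + 1) − 1000 = -50.05‰

-50.0‰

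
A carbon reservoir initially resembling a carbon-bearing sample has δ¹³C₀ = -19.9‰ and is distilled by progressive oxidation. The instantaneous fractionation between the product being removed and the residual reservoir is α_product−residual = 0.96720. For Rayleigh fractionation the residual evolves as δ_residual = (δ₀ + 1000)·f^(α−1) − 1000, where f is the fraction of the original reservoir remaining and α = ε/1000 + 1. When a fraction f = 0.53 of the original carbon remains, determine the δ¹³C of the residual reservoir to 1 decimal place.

Rayleigh residual: δ_res = (δ₀ + 1000)·f^(α−1) − 1000
α − 1 = -0.03280
f^(α−1) = 0.53^(-0.03280) = 1.021042
δ_res = (-19.9 + 1000) × 1.021042 − 1000 = 1000.724 − 1000 = 0.72‰

0.7‰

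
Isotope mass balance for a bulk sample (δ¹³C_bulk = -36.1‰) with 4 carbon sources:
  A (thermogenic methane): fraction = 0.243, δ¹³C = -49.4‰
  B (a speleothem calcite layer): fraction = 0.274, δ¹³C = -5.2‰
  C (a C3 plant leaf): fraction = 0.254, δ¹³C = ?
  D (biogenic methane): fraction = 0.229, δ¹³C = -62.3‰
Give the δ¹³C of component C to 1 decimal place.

Isotope mass balance: δ_bulk = Σ fᵢ·δᵢ.
-36.1 = 0.243×(-49.4) + 0.274×(-5.2) + 0.254×δ_C + 0.229×(-62.3)
0.254·δ_C = -36.1 − (-27.696) = -8.404
δ_C = -8.404 / 0.254 = -33.09‰

-33.1‰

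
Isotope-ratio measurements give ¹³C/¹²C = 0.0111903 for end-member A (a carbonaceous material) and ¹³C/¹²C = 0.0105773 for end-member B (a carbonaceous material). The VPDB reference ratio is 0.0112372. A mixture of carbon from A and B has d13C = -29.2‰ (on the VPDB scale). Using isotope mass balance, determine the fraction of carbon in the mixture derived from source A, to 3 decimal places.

0.541

δ_A = (0.0111903/0.0112372 − 1)×1000 = (0.995826 − 1)×1000 = -4.174‰
δ_B = (0.0105773/0.0112372 − 1)×1000 = (0.941275 − 1)×1000 = -58.725‰
f_A = (δ_mix − δ_B)/(δ_A − δ_B) = (-29.2 − (-58.725))/(-4.174 − (-58.725))
f_A = 29.525 / 54.551 = 0.5412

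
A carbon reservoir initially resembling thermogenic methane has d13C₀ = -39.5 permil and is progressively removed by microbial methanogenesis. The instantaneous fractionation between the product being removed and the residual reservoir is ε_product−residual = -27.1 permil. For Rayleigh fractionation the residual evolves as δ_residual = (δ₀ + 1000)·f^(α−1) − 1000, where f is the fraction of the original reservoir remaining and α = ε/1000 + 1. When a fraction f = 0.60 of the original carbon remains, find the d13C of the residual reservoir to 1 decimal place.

Rayleigh residual: δ_res = (δ₀ + 1000)·f^(α−1) − 1000
α = ε/1000 + 1 = 0.97290, so α − 1 = -0.02710
f^(α−1) = 0.60^(-0.02710) = 1.013940
δ_res = (-39.5 + 1000) × 1.013940 − 1000 = 973.889 − 1000 = -26.11 permil

-26.1 permil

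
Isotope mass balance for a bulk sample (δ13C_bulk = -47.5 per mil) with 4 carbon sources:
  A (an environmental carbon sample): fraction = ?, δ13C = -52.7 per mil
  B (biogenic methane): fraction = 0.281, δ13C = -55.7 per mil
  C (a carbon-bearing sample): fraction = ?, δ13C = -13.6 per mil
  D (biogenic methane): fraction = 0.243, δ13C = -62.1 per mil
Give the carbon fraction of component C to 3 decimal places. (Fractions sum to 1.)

Let f_C and f_A be the unknown fractions; fractions sum to 1 so f_C + f_A = 0.476.
Mass balance: Σ fᵢ·δᵢ = δ_bulk ⇒ f_C·(-13.6) + f_A·(-52.7) = -47.5 − (-30.742) = -16.758
Substitute f_A = 0.476 − f_C:
f_C·(-13.6 − -52.7) = -16.758 − 0.476×(-52.7) = 8.327
f_C = 8.327 / 39.1 = 0.2130

0.213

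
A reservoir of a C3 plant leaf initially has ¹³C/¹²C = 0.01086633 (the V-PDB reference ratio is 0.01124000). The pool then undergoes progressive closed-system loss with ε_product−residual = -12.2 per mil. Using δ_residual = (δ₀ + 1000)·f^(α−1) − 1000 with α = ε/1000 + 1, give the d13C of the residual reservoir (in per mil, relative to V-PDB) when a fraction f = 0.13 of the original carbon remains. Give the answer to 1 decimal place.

-8.9 per mil

δ₀ = (0.01086633/0.01124000 − 1)×1000 = (0.966755 − 1)×1000 = -33.245 per mil
α − 1 = ε/1000 = -0.0122
f^(α−1) = 0.13^(-0.0122) = 1.025203
δ_res = (-33.245 + 1000) × 1.025203 − 1000 = 991.121 − 1000 = -8.88 per mil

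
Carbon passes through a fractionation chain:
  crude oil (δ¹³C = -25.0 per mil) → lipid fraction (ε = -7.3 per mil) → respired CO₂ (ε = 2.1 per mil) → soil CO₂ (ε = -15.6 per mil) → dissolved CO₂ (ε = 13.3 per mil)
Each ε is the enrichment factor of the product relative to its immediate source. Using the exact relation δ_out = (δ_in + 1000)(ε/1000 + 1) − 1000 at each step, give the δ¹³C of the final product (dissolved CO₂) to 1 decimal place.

step 1: δ = (-25.00 + 1000)·(-7.3/1000 + 1) − 1000 = -32.12 per mil
step 2: δ = (-32.12 + 1000)·(2.1/1000 + 1) − 1000 = -30.08 per mil
step 3: δ = (-30.08 + 1000)·(-15.6/1000 + 1) − 1000 = -45.22 per mil
step 4: δ = (-45.22 + 1000)·(13.3/1000 + 1) − 1000 = -32.52 per mil

-32.5 per mil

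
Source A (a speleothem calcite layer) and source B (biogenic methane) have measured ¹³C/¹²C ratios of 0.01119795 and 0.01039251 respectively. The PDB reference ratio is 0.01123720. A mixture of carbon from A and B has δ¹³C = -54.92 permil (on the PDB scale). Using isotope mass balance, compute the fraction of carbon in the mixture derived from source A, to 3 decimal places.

δ_A = (0.01119795/0.01123720 − 1)×1000 = (0.996507 − 1)×1000 = -3.493 permil
δ_B = (0.01039251/0.01123720 − 1)×1000 = (0.924831 − 1)×1000 = -75.169 permil
f_A = (δ_mix − δ_B)/(δ_A − δ_B) = (-54.92 − (-75.169))/(-3.493 − (-75.169))
f_A = 20.249 / 71.676 = 0.2825

0.283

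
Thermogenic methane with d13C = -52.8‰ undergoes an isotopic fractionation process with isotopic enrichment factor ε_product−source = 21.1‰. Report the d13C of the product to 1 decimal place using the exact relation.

-32.8‰

Exactly, δ_product = (δ_source + 1000)·(ε/1000 + 1) − 1000.
δ_product = (-52.8 + 1000) × (21.1/1000 + 1) − 1000
δ_product = -32.81‰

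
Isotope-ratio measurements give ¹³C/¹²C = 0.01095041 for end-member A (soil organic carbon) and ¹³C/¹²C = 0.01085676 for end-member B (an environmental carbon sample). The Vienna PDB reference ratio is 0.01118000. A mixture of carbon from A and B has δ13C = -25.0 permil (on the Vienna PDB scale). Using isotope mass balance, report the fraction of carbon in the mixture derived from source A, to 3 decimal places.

δ_A = (0.01095041/0.01118000 − 1)×1000 = (0.979464 − 1)×1000 = -20.536 permil
δ_B = (0.01085676/0.01118000 − 1)×1000 = (0.971088 − 1)×1000 = -28.912 permil
f_A = (δ_mix − δ_B)/(δ_A − δ_B) = (-25.0 − (-28.912))/(-20.536 − (-28.912))
f_A = 3.912 / 8.377 = 0.4671

0.467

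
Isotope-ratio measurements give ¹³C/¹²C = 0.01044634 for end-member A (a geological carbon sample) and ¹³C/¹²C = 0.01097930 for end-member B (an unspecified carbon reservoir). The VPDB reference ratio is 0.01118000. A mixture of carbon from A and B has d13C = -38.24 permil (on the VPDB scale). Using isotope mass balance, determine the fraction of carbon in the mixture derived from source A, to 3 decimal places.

0.426

δ_A = (0.01044634/0.01118000 − 1)×1000 = (0.934377 − 1)×1000 = -65.623 permil
δ_B = (0.01097930/0.01118000 − 1)×1000 = (0.982048 − 1)×1000 = -17.952 permil
f_A = (δ_mix − δ_B)/(δ_A − δ_B) = (-38.24 − (-17.952))/(-65.623 − (-17.952))
f_A = -20.288 / -47.671 = 0.4256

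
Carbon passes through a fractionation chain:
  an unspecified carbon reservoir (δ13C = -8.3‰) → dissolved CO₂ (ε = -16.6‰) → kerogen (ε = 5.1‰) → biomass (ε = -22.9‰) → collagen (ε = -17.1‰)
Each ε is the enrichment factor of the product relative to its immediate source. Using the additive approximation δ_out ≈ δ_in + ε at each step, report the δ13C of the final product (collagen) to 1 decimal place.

-59.8‰

step 1: δ ≈ -8.3 + (-16.6) = -24.9‰
step 2: δ ≈ -24.9 + (5.1) = -19.8‰
step 3: δ ≈ -19.8 + (-22.9) = -42.7‰
step 4: δ ≈ -42.7 + (-17.1) = -59.8‰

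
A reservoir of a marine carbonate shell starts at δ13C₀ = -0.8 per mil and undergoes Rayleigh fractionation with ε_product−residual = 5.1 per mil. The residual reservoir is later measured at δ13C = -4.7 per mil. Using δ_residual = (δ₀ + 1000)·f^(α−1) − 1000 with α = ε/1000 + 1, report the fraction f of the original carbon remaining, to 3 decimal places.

α − 1 = ε/1000 = 0.0051
(δ_res + 1000)/(δ₀ + 1000) = (-4.7 + 1000)/(-0.8 + 1000) = 995.3/999.2 = 0.996097
f = 0.996097^(1/0.0051) = exp(ln(0.996097)/0.0051) = exp(-0.00391/0.0051)
f = exp(-0.7668) = 0.4645

0.464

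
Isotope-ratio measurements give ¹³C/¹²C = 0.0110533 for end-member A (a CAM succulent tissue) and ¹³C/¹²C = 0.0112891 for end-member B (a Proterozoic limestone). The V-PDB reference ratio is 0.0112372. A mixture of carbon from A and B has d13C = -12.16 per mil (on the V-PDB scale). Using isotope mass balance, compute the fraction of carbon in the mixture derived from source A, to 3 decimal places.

δ_A = (0.0110533/0.0112372 − 1)×1000 = (0.983635 − 1)×1000 = -16.365 per mil
δ_B = (0.0112891/0.0112372 − 1)×1000 = (1.004619 − 1)×1000 = 4.619 per mil
f_A = (δ_mix − δ_B)/(δ_A − δ_B) = (-12.16 − (4.619))/(-16.365 − (4.619))
f_A = -16.779 / -20.984 = 0.7996

0.800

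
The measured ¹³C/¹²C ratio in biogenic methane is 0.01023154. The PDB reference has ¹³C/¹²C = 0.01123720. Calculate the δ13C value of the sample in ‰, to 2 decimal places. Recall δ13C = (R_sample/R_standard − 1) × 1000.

δ13C = (R_sample / R_standard − 1) × 1000
R_sample / R_standard = 0.01023154 / 0.01123720 = 0.910506
δ13C = (0.910506 − 1) × 1000 = -89.494‰

-89.49‰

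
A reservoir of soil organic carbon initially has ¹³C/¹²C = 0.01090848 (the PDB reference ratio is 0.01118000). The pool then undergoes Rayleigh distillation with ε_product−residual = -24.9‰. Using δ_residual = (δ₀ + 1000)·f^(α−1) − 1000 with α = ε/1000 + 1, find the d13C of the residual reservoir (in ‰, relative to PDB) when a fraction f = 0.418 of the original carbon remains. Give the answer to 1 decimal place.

δ₀ = (0.01090848/0.01118000 − 1)×1000 = (0.975714 − 1)×1000 = -24.286‰
α − 1 = ε/1000 = -0.0249
f^(α−1) = 0.418^(-0.0249) = 1.021957
δ_res = (-24.286 + 1000) × 1.021957 − 1000 = 997.138 − 1000 = -2.86‰

-2.9‰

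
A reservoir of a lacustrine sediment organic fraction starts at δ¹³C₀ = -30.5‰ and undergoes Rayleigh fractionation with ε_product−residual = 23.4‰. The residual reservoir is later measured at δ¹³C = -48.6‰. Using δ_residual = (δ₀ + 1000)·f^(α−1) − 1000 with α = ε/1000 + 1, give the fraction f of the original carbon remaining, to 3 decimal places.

α − 1 = ε/1000 = 0.0234
(δ_res + 1000)/(δ₀ + 1000) = (-48.6 + 1000)/(-30.5 + 1000) = 951.4/969.5 = 0.981331
f = 0.981331^(1/0.0234) = exp(ln(0.981331)/0.0234) = exp(-0.01885/0.0234)
f = exp(-0.8054) = 0.4469

0.447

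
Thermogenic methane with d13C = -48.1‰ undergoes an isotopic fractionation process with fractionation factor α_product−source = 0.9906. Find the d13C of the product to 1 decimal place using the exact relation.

δ_product = (δ_source + 1000)·α − 1000
δ_product = (-48.1 + 1000) × 0.9906 − 1000
δ_product = 942.952 − 1000 = -57.05‰

-57.0‰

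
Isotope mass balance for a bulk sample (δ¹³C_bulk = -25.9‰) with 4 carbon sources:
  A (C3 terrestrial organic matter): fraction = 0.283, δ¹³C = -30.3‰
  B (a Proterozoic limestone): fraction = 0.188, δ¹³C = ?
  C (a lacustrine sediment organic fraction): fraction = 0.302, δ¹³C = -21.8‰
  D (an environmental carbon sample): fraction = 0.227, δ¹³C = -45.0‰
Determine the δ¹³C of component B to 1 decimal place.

-2.8‰

Isotope mass balance: δ_bulk = Σ fᵢ·δᵢ.
-25.9 = 0.283×(-30.3) + 0.188×δ_B + 0.302×(-21.8) + 0.227×(-45.0)
0.188·δ_B = -25.9 − (-25.373) = -0.526
δ_B = -0.526 / 0.188 = -2.80‰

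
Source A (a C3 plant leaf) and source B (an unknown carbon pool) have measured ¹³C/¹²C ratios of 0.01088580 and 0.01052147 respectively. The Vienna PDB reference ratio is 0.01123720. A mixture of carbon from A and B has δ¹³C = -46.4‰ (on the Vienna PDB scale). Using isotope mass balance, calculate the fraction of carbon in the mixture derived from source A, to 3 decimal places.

0.533

δ_A = (0.01088580/0.01123720 − 1)×1000 = (0.968729 − 1)×1000 = -31.271‰
δ_B = (0.01052147/0.01123720 − 1)×1000 = (0.936307 − 1)×1000 = -63.693‰
f_A = (δ_mix − δ_B)/(δ_A − δ_B) = (-46.4 − (-63.693))/(-31.271 − (-63.693))
f_A = 17.293 / 32.422 = 0.5334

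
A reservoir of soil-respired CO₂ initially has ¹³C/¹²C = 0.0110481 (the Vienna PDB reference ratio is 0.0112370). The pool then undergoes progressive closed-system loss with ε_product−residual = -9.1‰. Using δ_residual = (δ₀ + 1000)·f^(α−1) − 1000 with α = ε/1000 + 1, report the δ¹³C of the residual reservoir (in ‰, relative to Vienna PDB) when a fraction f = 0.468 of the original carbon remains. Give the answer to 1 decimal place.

δ₀ = (0.0110481/0.0112370 − 1)×1000 = (0.983189 − 1)×1000 = -16.811‰
α − 1 = ε/1000 = -0.0091
f^(α−1) = 0.468^(-0.0091) = 1.006933
δ_res = (-16.811 + 1000) × 1.006933 − 1000 = 990.006 − 1000 = -9.99‰

-10.0‰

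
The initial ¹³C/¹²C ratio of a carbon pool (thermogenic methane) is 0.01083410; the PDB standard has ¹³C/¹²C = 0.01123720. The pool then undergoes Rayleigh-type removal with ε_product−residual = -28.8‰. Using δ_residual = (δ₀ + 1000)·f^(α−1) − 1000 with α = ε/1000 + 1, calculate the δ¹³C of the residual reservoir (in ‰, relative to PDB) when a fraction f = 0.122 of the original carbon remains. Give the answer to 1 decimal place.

δ₀ = (0.01083410/0.01123720 − 1)×1000 = (0.964128 − 1)×1000 = -35.872‰
α − 1 = ε/1000 = -0.0288
f^(α−1) = 0.122^(-0.0288) = 1.062461
δ_res = (-35.872 + 1000) × 1.062461 − 1000 = 1024.348 − 1000 = 24.35‰

24.3‰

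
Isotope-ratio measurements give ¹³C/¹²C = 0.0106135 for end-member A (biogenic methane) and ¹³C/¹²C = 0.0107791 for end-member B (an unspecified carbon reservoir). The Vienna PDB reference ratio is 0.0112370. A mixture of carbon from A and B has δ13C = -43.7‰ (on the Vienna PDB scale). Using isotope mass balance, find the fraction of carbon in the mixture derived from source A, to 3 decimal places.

δ_A = (0.0106135/0.0112370 − 1)×1000 = (0.944514 − 1)×1000 = -55.486‰
δ_B = (0.0107791/0.0112370 − 1)×1000 = (0.959251 − 1)×1000 = -40.749‰
f_A = (δ_mix − δ_B)/(δ_A − δ_B) = (-43.7 − (-40.749))/(-55.486 − (-40.749))
f_A = -2.951 / -14.737 = 0.2002

0.200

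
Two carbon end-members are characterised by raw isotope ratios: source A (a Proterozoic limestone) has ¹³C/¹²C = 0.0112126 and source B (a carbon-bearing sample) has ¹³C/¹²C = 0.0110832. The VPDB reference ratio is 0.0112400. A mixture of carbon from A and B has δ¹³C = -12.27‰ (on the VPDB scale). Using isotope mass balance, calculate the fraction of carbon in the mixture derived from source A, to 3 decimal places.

δ_A = (0.0112126/0.0112400 − 1)×1000 = (0.997562 − 1)×1000 = -2.438‰
δ_B = (0.0110832/0.0112400 − 1)×1000 = (0.986050 − 1)×1000 = -13.950‰
f_A = (δ_mix − δ_B)/(δ_A − δ_B) = (-12.27 − (-13.950))/(-2.438 − (-13.950))
f_A = 1.680 / 11.512 = 0.1459

0.146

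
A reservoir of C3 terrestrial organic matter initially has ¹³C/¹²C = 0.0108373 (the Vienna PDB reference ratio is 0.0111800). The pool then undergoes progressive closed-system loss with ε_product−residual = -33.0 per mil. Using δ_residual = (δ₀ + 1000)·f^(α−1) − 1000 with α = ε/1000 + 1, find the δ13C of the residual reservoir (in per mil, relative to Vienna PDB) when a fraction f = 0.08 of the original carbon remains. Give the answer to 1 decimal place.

δ₀ = (0.0108373/0.0111800 − 1)×1000 = (0.969347 − 1)×1000 = -30.653 per mil
α − 1 = ε/1000 = -0.0330
f^(α−1) = 0.08^(-0.0330) = 1.086921
δ_res = (-30.653 + 1000) × 1.086921 − 1000 = 1053.604 − 1000 = 53.60 per mil

53.6 per mil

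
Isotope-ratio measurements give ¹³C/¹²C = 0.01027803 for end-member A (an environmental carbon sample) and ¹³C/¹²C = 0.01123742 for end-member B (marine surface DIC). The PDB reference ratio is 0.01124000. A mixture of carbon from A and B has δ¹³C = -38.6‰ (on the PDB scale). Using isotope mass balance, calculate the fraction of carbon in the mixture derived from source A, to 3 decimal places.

δ_A = (0.01027803/0.01124000 − 1)×1000 = (0.914415 − 1)×1000 = -85.585‰
δ_B = (0.01123742/0.01124000 − 1)×1000 = (0.999770 − 1)×1000 = -0.230‰
f_A = (δ_mix − δ_B)/(δ_A − δ_B) = (-38.6 − (-0.230))/(-85.585 − (-0.230))
f_A = -38.370 / -85.355 = 0.4495

0.450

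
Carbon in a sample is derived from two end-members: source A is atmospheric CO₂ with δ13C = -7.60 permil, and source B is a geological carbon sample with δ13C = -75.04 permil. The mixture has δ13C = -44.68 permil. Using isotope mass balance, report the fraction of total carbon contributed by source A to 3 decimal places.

0.450

δ_mix = f_A·δ_A + (1 − f_A)·δ_B  ⇒  f_A = (δ_mix − δ_B)/(δ_A − δ_B)
f_A = (-44.68 − (-75.04)) / (-7.60 − (-75.04))
f_A = 30.36 / 67.44 = 0.4502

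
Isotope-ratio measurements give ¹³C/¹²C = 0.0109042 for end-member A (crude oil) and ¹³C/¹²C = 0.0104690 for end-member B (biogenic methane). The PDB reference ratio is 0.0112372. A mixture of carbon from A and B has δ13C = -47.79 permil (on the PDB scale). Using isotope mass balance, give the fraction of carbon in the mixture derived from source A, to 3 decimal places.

δ_A = (0.0109042/0.0112372 − 1)×1000 = (0.970366 − 1)×1000 = -29.634 permil
δ_B = (0.0104690/0.0112372 − 1)×1000 = (0.931638 − 1)×1000 = -68.362 permil
f_A = (δ_mix − δ_B)/(δ_A − δ_B) = (-47.79 − (-68.362))/(-29.634 − (-68.362))
f_A = 20.572 / 38.729 = 0.5312

0.531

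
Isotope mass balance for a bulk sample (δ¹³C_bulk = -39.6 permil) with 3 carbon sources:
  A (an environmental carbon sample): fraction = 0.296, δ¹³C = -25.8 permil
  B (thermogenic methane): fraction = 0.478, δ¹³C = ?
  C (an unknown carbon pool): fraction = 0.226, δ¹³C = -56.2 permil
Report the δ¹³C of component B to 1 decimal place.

-40.3 permil

Isotope mass balance: δ_bulk = Σ fᵢ·δᵢ.
-39.6 = 0.296×(-25.8) + 0.478×δ_B + 0.226×(-56.2)
0.478·δ_B = -39.6 − (-20.338) = -19.262
δ_B = -19.262 / 0.478 = -40.30 permil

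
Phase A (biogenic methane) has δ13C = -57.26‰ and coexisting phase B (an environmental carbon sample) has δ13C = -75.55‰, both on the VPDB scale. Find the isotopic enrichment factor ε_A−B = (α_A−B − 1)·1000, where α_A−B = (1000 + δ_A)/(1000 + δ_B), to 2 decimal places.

α_A−B = (1000 + -57.26) / (1000 + -75.55) = 942.74 / 924.45 = 1.019785
ε_A−B = (1.019785 − 1) × 1000 = 19.785‰
(The approximation ε ≈ δ_A − δ_B would give 18.29‰.)

19.78‰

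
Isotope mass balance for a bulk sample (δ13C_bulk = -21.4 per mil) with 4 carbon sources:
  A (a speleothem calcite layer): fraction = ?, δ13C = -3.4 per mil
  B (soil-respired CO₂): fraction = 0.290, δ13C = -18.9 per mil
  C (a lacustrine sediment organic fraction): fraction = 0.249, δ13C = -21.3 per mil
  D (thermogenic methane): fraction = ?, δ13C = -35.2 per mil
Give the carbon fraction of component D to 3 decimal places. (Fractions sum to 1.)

Let f_D and f_A be the unknown fractions; fractions sum to 1 so f_D + f_A = 0.461.
Mass balance: Σ fᵢ·δᵢ = δ_bulk ⇒ f_D·(-35.2) + f_A·(-3.4) = -21.4 − (-10.785) = -10.615
Substitute f_A = 0.461 − f_D:
f_D·(-35.2 − -3.4) = -10.615 − 0.461×(-3.4) = -9.048
f_D = -9.048 / -31.8 = 0.2845

0.285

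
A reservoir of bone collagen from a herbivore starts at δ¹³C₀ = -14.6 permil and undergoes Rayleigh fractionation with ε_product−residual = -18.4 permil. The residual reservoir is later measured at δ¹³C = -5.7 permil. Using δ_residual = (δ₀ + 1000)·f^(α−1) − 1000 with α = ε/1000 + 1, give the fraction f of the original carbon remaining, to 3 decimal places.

α − 1 = ε/1000 = -0.0184
(δ_res + 1000)/(δ₀ + 1000) = (-5.7 + 1000)/(-14.6 + 1000) = 994.3/985.4 = 1.009032
f = 1.009032^(1/-0.0184) = exp(ln(1.009032)/-0.0184) = exp(0.00899/-0.0184)
f = exp(-0.4887) = 0.6134

0.613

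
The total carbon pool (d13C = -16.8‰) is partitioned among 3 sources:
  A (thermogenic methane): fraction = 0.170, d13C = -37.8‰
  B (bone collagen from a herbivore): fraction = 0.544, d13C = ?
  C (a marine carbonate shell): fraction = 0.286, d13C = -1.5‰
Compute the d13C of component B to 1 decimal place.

-18.3‰

Isotope mass balance: δ_bulk = Σ fᵢ·δᵢ.
-16.8 = 0.170×(-37.8) + 0.544×δ_B + 0.286×(-1.5)
0.544·δ_B = -16.8 − (-6.855) = -9.945
δ_B = -9.945 / 0.544 = -18.28‰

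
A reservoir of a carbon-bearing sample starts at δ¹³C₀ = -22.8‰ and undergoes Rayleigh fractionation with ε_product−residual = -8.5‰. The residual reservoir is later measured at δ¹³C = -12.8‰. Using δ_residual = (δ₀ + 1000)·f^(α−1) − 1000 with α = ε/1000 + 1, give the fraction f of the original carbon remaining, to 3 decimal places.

α − 1 = ε/1000 = -0.0085
(δ_res + 1000)/(δ₀ + 1000) = (-12.8 + 1000)/(-22.8 + 1000) = 987.2/977.2 = 1.010233
f = 1.010233^(1/-0.0085) = exp(ln(1.010233)/-0.0085) = exp(0.01018/-0.0085)
f = exp(-1.1978) = 0.3019

0.302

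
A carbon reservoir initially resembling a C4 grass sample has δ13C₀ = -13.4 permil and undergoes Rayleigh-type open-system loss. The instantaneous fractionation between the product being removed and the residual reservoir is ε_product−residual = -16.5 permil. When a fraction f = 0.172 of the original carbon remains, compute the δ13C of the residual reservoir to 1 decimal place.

15.7 permil

Rayleigh residual: δ_res = (δ₀ + 1000)·f^(α−1) − 1000
α = ε/1000 + 1 = 0.98350, so α − 1 = -0.01650
f^(α−1) = 0.172^(-0.01650) = 1.029470
δ_res = (-13.4 + 1000) × 1.029470 − 1000 = 1015.675 − 1000 = 15.68 permil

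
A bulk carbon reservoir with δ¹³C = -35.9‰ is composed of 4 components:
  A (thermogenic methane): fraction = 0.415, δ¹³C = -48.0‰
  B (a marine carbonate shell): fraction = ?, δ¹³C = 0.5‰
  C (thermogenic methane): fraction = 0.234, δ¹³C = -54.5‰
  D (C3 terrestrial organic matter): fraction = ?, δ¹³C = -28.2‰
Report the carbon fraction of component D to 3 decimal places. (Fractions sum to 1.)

Let f_D and f_B be the unknown fractions; fractions sum to 1 so f_D + f_B = 0.351.
Mass balance: Σ fᵢ·δᵢ = δ_bulk ⇒ f_D·(-28.2) + f_B·(0.5) = -35.9 − (-32.673) = -3.227
Substitute f_B = 0.351 − f_D:
f_D·(-28.2 − 0.5) = -3.227 − 0.351×(0.5) = -3.402
f_D = -3.402 / -28.7 = 0.1186

0.119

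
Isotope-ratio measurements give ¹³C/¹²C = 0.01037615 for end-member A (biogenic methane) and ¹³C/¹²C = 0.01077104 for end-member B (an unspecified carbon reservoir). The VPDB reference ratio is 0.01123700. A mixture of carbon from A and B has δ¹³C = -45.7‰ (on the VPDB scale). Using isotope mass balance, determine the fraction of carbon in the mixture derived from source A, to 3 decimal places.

δ_A = (0.01037615/0.01123700 − 1)×1000 = (0.923391 − 1)×1000 = -76.609‰
δ_B = (0.01077104/0.01123700 − 1)×1000 = (0.958533 − 1)×1000 = -41.467‰
f_A = (δ_mix − δ_B)/(δ_A − δ_B) = (-45.7 − (-41.467))/(-76.609 − (-41.467))
f_A = -4.233 / -35.142 = 0.1205

0.120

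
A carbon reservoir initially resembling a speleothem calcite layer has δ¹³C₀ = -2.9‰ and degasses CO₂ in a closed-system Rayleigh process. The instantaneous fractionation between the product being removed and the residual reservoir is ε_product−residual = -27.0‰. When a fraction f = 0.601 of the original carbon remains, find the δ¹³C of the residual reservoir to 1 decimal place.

10.9‰

Rayleigh residual: δ_res = (δ₀ + 1000)·f^(α−1) − 1000
α = ε/1000 + 1 = 0.97300, so α − 1 = -0.02700
f^(α−1) = 0.601^(-0.02700) = 1.013842
δ_res = (-2.9 + 1000) × 1.013842 − 1000 = 1010.902 − 1000 = 10.90‰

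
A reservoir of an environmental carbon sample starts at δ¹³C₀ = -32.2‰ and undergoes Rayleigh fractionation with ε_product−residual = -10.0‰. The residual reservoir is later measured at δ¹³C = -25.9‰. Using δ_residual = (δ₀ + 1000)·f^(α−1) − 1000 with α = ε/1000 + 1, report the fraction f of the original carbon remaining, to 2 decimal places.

α − 1 = ε/1000 = -0.0100
(δ_res + 1000)/(δ₀ + 1000) = (-25.9 + 1000)/(-32.2 + 1000) = 974.1/967.8 = 1.006510
f = 1.006510^(1/-0.0100) = exp(ln(1.006510)/-0.0100) = exp(0.00649/-0.0100)
f = exp(-0.6489) = 0.5226

0.52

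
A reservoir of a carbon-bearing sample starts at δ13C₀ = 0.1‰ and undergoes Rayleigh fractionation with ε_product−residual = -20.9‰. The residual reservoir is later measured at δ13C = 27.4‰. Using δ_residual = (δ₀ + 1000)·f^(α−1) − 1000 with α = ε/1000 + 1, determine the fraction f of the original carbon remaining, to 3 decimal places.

α − 1 = ε/1000 = -0.0209
(δ_res + 1000)/(δ₀ + 1000) = (27.4 + 1000)/(0.1 + 1000) = 1027.4/1000.1 = 1.027297
f = 1.027297^(1/-0.0209) = exp(ln(1.027297)/-0.0209) = exp(0.02693/-0.0209)
f = exp(-1.2886) = 0.2757

0.276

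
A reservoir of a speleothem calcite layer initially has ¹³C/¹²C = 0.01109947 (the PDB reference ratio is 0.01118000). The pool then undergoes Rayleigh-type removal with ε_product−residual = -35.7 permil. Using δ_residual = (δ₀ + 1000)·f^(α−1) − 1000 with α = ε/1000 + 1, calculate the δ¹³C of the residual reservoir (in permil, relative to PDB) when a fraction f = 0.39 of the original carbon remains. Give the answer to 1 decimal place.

26.7 permil

δ₀ = (0.01109947/0.01118000 − 1)×1000 = (0.992797 − 1)×1000 = -7.203 permil
α − 1 = ε/1000 = -0.0357
f^(α−1) = 0.39^(-0.0357) = 1.034187
δ_res = (-7.203 + 1000) × 1.034187 − 1000 = 1026.738 − 1000 = 26.74 permil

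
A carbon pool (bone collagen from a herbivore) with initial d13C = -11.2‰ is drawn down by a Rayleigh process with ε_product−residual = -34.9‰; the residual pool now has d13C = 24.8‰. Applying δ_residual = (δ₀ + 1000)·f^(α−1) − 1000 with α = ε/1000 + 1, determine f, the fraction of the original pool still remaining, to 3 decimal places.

0.359

α − 1 = ε/1000 = -0.0349
(δ_res + 1000)/(δ₀ + 1000) = (24.8 + 1000)/(-11.2 + 1000) = 1024.8/988.8 = 1.036408
f = 1.036408^(1/-0.0349) = exp(ln(1.036408)/-0.0349) = exp(0.03576/-0.0349)
f = exp(-1.0247) = 0.3589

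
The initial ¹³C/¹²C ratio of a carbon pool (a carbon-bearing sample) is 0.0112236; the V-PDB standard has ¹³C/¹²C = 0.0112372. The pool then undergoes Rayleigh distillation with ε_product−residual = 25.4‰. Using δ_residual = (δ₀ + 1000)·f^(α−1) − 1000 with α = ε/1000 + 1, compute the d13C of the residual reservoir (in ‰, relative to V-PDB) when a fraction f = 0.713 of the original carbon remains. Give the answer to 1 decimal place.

-9.8‰

δ₀ = (0.0112236/0.0112372 − 1)×1000 = (0.998790 − 1)×1000 = -1.210‰
α − 1 = ε/1000 = 0.0254
f^(α−1) = 0.713^(0.0254) = 0.991445
δ_res = (-1.210 + 1000) × 0.991445 − 1000 = 990.245 − 1000 = -9.76‰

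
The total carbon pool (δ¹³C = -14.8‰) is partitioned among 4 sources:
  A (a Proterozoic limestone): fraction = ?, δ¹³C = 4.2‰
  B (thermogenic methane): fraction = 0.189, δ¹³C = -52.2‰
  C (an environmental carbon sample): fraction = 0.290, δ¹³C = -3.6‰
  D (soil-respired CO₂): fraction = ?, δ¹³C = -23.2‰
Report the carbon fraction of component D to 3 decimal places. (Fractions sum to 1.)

Let f_D and f_A be the unknown fractions; fractions sum to 1 so f_D + f_A = 0.521.
Mass balance: Σ fᵢ·δᵢ = δ_bulk ⇒ f_D·(-23.2) + f_A·(4.2) = -14.8 − (-10.910) = -3.890
Substitute f_A = 0.521 − f_D:
f_D·(-23.2 − 4.2) = -3.890 − 0.521×(4.2) = -6.078
f_D = -6.078 / -27.4 = 0.2218

0.222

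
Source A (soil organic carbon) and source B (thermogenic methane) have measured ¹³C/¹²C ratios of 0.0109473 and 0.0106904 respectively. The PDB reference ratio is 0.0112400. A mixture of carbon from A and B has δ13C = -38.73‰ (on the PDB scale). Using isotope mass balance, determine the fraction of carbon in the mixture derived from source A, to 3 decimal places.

0.445

δ_A = (0.0109473/0.0112400 − 1)×1000 = (0.973959 − 1)×1000 = -26.041‰
δ_B = (0.0106904/0.0112400 − 1)×1000 = (0.951103 − 1)×1000 = -48.897‰
f_A = (δ_mix − δ_B)/(δ_A − δ_B) = (-38.73 − (-48.897))/(-26.041 − (-48.897))
f_A = 10.167 / 22.856 = 0.4448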